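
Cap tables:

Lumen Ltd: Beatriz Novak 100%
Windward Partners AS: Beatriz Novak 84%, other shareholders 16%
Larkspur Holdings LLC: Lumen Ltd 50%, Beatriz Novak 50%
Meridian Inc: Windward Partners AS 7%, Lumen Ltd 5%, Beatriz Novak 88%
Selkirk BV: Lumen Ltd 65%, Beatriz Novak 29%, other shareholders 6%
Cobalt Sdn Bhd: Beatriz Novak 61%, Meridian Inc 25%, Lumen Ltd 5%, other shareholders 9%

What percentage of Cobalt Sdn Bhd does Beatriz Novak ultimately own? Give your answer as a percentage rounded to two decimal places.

Beatriz reaches Cobalt along 5 paths.
Direct stake: 61% = 61%.
Via Windward → Meridian: 84% × 7% × 25% = 1.47%.
Via Lumen → Meridian: 100% × 5% × 25% = 1.25%.
Via Meridian: 88% × 25% = 22%.
Via Lumen: 100% × 5% = 5%.
Total: 61% + 1.47% + 1.25% + 22% + 5% = 90.72%.

90.72%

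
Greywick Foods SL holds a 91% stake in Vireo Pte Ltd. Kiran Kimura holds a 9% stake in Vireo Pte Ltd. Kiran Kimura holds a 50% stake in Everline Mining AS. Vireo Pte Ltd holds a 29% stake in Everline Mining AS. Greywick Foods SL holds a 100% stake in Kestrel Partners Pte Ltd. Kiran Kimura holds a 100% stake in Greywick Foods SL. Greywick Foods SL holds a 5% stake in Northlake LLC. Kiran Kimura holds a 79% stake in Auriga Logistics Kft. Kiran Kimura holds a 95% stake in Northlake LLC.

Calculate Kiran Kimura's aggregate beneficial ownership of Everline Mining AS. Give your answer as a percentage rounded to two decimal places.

79.00%

Kiran reaches Everline along 3 paths.
Direct stake: 50% = 50%.
Via Greywick → Vireo: 100% × 91% × 29% = 26.39%.
Via Vireo: 9% × 29% = 2.61%.
Total: 50% + 26.39% + 2.61% = 79%.
Rounded: 79.00%.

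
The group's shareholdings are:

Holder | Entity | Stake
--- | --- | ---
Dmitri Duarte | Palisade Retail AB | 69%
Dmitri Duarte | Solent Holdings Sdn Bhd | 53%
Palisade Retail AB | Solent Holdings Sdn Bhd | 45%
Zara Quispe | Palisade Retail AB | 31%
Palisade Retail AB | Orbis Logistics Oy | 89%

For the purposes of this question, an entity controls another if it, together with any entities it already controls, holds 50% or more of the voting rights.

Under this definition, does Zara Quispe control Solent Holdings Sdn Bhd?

No

Zara's largest direct stake is 31% in Palisade, which does not meet the threshold, so Zara controls no company.
Neither Zara nor any entity Zara controls holds any voting interest in Solent.
So Zara does not control Solent.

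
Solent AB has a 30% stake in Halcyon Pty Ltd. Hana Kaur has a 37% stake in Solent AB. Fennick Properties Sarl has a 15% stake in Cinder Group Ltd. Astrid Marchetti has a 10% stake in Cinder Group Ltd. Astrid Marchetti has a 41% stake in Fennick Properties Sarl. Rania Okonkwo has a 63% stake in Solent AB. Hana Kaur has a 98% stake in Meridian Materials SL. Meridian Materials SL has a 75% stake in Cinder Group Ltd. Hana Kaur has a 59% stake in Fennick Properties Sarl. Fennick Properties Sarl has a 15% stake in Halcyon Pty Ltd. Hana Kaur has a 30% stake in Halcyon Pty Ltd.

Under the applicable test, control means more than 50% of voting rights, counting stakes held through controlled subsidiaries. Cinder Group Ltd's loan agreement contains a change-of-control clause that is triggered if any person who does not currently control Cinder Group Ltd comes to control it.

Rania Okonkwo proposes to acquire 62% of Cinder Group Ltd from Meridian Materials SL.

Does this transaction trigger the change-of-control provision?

Yes

The purchase adds only to Rania's holdings (Meridian's stake shrinks), so Rania is the only person who could newly come to control Cinder.
Rania holds 63% of Solent, so Rania controls Solent.
Neither Rania nor any entity Rania controls holds any voting interest in Cinder.
So before the transaction, Rania does not control Cinder.
After the purchase, Rania holds 62% of Cinder directly, and Meridian's stake falls to 13%.
Rania holds 62% of Cinder, so Rania controls Cinder.
Rania did not control Cinder before and does after, so the clause is triggered.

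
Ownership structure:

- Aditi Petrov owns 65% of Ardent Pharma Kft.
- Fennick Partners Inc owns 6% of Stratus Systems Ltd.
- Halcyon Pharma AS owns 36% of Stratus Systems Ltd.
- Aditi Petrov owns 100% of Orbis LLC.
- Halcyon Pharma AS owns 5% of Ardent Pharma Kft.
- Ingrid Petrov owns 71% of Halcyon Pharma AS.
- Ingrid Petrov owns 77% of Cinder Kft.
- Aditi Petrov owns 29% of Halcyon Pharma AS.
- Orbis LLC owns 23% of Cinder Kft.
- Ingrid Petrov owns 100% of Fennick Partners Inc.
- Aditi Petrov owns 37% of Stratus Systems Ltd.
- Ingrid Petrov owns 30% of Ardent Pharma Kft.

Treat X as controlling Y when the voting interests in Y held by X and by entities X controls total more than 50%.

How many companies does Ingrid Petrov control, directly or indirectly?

Ingrid holds 71% of Halcyon, so Ingrid controls Halcyon.
Ingrid holds 100% of Fennick, so Ingrid controls Fennick.
Ingrid holds 77% of Cinder, so Ingrid controls Cinder.
No other company's threshold is met.
Ingrid controls 3 companies.

3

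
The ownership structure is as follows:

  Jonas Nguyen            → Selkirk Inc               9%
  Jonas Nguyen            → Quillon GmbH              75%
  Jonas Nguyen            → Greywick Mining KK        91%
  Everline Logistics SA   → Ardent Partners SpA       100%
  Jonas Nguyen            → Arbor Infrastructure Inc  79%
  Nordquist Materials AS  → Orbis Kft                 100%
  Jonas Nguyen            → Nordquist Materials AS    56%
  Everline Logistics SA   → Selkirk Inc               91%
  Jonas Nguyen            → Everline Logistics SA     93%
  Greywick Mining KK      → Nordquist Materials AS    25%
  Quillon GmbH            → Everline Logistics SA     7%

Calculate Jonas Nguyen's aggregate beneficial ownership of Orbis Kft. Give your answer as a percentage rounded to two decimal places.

78.75%

Jonas reaches Orbis along 2 paths.
Via Greywick → Nordquist: 91% × 25% × 100% = 22.75%.
Via Nordquist: 56% × 100% = 56%.
Total: 22.75% + 56% = 78.75%.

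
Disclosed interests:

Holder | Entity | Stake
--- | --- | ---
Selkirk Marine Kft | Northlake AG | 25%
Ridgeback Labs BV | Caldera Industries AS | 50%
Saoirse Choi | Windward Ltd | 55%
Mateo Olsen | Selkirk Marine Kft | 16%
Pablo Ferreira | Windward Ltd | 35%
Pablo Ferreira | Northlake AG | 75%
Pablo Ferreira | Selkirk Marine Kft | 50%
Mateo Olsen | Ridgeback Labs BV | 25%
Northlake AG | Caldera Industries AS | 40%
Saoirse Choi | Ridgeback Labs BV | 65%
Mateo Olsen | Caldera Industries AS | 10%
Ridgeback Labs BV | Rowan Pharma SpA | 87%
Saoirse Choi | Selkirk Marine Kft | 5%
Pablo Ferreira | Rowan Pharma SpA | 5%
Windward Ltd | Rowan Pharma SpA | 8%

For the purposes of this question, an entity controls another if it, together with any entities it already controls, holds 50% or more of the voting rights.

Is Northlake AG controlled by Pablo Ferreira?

Yes

Pablo holds 50% of Selkirk, so Pablo controls Selkirk.
Selkirk and Pablo together hold 25% + 75% = 100% of Northlake, so Pablo controls Northlake.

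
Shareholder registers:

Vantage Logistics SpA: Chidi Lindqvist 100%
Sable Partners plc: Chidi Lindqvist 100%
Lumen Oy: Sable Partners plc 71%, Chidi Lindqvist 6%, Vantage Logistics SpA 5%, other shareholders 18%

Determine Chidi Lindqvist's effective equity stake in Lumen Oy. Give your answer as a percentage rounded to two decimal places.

82.00%

Chidi reaches Lumen along 3 paths.
Via Sable: 100% × 71% = 71%.
Direct stake: 6% = 6%.
Via Vantage: 100% × 5% = 5%.
Total: 71% + 6% + 5% = 82%.
Rounded: 82.00%.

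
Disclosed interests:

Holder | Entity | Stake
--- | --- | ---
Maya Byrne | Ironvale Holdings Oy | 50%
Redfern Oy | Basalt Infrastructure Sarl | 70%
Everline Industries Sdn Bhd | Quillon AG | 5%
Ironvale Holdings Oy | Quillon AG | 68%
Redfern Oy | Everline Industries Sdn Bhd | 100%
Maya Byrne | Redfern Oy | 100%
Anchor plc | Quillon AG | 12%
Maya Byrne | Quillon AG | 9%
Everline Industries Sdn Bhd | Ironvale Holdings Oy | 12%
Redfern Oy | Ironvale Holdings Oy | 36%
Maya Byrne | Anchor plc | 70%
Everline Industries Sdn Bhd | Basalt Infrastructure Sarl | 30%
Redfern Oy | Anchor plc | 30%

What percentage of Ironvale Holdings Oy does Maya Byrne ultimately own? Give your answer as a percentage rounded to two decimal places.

98.00%

Maya reaches Ironvale along 3 paths.
Via Redfern → Everline: 100% × 100% × 12% = 12%.
Direct stake: 50% = 50%.
Via Redfern: 100% × 36% = 36%.
Total: 12% + 50% + 36% = 98%.
Rounded: 98.00%.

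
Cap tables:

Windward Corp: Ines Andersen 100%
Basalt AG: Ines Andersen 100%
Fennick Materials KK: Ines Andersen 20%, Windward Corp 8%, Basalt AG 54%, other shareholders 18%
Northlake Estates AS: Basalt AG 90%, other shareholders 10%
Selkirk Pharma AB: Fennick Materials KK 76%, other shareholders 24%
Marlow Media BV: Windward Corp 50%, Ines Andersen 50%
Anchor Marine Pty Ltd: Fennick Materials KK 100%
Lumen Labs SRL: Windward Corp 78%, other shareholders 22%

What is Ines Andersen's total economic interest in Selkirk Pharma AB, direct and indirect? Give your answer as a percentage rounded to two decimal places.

62.32%

Ines reaches Selkirk along 3 paths.
Via Fennick: 20% × 76% = 15.2%.
Via Windward → Fennick: 100% × 8% × 76% = 6.08%.
Via Basalt → Fennick: 100% × 54% × 76% = 41.04%.
Total: 15.2% + 6.08% + 41.04% = 62.32%.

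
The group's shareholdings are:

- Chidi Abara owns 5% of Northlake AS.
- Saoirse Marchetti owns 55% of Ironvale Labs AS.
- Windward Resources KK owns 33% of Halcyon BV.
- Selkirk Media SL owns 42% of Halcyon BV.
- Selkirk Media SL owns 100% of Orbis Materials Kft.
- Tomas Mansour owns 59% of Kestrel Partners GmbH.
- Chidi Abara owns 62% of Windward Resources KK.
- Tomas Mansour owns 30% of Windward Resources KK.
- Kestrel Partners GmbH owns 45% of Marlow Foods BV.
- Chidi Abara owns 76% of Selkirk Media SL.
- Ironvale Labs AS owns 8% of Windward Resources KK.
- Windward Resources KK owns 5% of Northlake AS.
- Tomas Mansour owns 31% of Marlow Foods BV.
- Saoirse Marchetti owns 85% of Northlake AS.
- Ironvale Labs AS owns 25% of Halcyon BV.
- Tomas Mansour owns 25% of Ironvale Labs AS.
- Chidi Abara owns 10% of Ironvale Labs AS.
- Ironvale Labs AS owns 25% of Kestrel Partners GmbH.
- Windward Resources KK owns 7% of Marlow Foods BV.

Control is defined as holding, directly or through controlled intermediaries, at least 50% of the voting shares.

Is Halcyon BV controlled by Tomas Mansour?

No

Tomas holds 59% of Kestrel, so Tomas controls Kestrel.
Tomas and Kestrel together hold 31% + 45% = 76% of Marlow, so Tomas controls Marlow.
Neither Tomas nor any entity Tomas controls holds any voting interest in Halcyon.
So Tomas does not control Halcyon.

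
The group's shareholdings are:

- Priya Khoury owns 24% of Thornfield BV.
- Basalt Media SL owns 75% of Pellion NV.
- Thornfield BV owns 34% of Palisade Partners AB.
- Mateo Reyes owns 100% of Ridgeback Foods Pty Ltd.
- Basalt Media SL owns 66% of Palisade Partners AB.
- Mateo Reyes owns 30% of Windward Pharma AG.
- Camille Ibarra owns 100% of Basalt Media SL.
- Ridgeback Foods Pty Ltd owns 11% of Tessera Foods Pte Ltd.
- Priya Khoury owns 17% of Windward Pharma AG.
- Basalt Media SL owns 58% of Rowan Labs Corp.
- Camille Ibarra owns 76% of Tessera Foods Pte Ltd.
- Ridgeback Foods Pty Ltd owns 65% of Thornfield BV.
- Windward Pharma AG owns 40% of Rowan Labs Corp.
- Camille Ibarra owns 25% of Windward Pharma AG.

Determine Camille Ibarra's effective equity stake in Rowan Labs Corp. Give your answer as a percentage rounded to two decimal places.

68.00%

Camille reaches Rowan along 2 paths.
Via Windward: 25% × 40% = 10%.
Via Basalt: 100% × 58% = 58%.
Total: 10% + 58% = 68%.
Rounded: 68.00%.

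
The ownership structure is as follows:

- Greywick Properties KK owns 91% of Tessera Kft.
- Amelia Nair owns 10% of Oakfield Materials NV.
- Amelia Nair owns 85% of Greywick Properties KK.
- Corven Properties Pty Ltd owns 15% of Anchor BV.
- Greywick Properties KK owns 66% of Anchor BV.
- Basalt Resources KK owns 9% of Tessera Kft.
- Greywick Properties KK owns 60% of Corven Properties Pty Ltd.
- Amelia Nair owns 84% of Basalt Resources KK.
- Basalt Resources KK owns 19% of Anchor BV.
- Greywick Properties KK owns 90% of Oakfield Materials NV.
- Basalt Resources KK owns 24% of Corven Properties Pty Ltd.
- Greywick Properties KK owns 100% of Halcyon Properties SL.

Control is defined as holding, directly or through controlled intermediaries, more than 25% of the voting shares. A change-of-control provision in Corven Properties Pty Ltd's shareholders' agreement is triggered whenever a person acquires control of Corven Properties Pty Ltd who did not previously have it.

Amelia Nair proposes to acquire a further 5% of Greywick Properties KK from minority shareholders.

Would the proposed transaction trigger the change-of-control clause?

The purchase changes only Amelia's holdings, so Amelia is the only person who could newly come to control Corven.
Amelia holds 84% of Basalt, so Amelia controls Basalt.
Amelia holds 85% of Greywick, so Amelia controls Greywick.
Greywick and Basalt together hold 60% + 24% = 84% of Corven, so Amelia controls Corven.
So Amelia already controls Corven before the transaction.
After the purchase, Amelia's direct stake in Greywick rises to 85% + 5% = 90%.
Amelia controlled Corven already, so this is not a new person acquiring control; every other person's position is unchanged or reduced.
No new person acquires control, so the clause is not triggered.

No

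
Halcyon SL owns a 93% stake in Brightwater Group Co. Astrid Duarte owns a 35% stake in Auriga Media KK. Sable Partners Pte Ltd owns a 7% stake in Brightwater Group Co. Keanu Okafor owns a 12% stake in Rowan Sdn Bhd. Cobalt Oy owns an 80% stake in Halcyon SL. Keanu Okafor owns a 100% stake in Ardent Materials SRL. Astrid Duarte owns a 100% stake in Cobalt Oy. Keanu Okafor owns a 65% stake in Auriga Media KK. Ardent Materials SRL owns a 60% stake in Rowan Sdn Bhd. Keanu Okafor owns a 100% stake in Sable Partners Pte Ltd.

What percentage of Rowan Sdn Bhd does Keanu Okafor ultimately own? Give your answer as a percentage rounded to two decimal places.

72.00%

Keanu reaches Rowan along 2 paths.
Via Ardent: 100% × 60% = 60%.
Direct stake: 12% = 12%.
Total: 60% + 12% = 72%.
Rounded: 72.00%.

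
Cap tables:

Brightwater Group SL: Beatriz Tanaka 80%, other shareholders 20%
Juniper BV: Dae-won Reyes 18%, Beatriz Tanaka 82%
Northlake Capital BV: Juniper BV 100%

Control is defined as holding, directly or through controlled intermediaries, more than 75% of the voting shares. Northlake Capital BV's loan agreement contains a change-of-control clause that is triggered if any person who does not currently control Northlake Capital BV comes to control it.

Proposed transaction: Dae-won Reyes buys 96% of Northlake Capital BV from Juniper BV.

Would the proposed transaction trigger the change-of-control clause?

Yes

The purchase adds only to Dae-won's holdings (Juniper's stake shrinks), so Dae-won is the only person who could newly come to control Northlake.
Dae-won's largest direct stake is 18% in Juniper, which does not meet the threshold, so Dae-won controls no company.
Neither Dae-won nor any entity Dae-won controls holds any voting interest in Northlake.
So before the transaction, Dae-won does not control Northlake.
After the purchase, Dae-won holds 96% of Northlake directly, and Juniper's stake falls to 4%.
Dae-won holds 96% of Northlake, so Dae-won controls Northlake.
Dae-won did not control Northlake before and does after, so the clause is triggered.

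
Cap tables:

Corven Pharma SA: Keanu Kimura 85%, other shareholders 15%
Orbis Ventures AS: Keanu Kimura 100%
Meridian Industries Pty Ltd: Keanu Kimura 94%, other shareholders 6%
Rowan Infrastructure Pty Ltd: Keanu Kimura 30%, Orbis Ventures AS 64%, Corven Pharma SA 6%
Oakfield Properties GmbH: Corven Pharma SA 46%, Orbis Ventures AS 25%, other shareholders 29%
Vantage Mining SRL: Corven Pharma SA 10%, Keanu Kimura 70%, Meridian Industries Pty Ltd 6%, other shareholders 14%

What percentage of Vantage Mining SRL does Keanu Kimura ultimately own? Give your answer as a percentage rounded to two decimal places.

Keanu reaches Vantage along 3 paths.
Via Corven: 85% × 10% = 8.5%.
Direct stake: 70% = 70%.
Via Meridian: 94% × 6% = 5.64%.
Total: 8.5% + 70% + 5.64% = 84.14%.

84.14%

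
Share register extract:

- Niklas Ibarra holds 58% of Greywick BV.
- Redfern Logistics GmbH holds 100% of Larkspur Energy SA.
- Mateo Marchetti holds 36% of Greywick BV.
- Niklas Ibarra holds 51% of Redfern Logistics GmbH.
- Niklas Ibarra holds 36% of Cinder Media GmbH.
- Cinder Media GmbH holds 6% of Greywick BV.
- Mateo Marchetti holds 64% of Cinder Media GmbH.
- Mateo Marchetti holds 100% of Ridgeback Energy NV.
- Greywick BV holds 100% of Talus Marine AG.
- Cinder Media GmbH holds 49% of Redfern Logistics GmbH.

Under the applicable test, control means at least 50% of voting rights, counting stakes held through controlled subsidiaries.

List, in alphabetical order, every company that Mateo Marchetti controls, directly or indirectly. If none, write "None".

Mateo holds 64% of Cinder, so Mateo controls Cinder.
Mateo holds 100% of Ridgeback, so Mateo controls Ridgeback.
No other company's threshold is met.

Cinder Media GmbH, Ridgeback Energy NV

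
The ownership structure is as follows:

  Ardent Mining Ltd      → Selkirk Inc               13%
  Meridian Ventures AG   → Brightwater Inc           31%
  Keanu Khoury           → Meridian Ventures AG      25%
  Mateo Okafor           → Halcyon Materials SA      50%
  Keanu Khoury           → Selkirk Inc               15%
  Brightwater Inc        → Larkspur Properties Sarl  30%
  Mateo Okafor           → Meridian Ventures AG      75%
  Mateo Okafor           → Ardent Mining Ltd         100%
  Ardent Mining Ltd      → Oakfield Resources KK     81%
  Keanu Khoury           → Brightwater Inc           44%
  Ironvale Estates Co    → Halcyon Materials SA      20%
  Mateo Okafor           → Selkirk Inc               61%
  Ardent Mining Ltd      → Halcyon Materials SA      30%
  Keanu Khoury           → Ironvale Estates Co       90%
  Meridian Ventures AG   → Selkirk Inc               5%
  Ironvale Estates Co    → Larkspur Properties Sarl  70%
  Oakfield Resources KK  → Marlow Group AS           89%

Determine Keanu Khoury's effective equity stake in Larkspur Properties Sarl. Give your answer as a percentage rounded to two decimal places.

78.53%

Keanu reaches Larkspur along 3 paths.
Via Ironvale: 90% × 70% = 63%.
Via Brightwater: 44% × 30% = 13.2%.
Via Meridian → Brightwater: 25% × 31% × 30% = 2.325%.
Total: 63% + 13.2% + 2.325% = 78.525%.
Rounded: 78.53%.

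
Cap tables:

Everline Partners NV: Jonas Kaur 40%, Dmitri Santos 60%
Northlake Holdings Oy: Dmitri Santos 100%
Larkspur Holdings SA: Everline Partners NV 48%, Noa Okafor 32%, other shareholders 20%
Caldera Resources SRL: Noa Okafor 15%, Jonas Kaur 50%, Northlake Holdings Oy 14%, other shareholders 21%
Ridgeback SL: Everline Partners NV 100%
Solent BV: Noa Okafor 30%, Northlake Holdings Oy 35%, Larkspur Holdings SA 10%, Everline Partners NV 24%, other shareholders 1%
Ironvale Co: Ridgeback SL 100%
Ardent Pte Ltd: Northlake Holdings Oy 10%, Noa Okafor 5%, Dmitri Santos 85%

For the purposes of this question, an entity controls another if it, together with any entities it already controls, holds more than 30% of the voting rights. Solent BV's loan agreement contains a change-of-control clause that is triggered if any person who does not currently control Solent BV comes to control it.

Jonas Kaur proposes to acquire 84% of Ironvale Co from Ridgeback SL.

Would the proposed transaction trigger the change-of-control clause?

No

The purchase adds only to Jonas's holdings (Ridgeback's stake shrinks), so Jonas is the only person who could newly come to control Solent.
Jonas holds 40% of Everline, so Jonas controls Everline.
Everline holds 48% of Larkspur, so Jonas controls Larkspur.
Larkspur and Everline together hold 10% + 24% = 34% of Solent, so Jonas controls Solent.
So Jonas already controls Solent before the transaction.
After the purchase, Jonas holds 84% of Ironvale directly, and Ridgeback's stake falls to 16%.
Jonas controlled Solent already, so this is not a new person acquiring control; every other person's position is unchanged or reduced.
No new person acquires control, so the clause is not triggered.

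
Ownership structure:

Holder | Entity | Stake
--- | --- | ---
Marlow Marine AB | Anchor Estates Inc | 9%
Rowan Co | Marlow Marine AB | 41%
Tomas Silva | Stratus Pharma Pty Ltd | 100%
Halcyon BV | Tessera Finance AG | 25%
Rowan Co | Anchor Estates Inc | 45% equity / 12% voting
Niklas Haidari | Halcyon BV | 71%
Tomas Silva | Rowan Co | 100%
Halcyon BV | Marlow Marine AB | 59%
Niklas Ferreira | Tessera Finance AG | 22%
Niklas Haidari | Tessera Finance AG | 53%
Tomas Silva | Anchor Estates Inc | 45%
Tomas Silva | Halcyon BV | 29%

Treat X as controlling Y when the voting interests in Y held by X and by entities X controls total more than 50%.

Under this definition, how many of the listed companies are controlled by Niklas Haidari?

Niklas Haidari holds 71% of Halcyon, so Niklas Haidari controls Halcyon.
Halcyon holds 59% of Marlow, so Niklas Haidari controls Marlow.
Niklas Haidari and Halcyon together hold 53% + 25% = 78% of Tessera, so Niklas Haidari controls Tessera.
No other company's threshold is met.
Niklas Haidari controls 3 companies.

3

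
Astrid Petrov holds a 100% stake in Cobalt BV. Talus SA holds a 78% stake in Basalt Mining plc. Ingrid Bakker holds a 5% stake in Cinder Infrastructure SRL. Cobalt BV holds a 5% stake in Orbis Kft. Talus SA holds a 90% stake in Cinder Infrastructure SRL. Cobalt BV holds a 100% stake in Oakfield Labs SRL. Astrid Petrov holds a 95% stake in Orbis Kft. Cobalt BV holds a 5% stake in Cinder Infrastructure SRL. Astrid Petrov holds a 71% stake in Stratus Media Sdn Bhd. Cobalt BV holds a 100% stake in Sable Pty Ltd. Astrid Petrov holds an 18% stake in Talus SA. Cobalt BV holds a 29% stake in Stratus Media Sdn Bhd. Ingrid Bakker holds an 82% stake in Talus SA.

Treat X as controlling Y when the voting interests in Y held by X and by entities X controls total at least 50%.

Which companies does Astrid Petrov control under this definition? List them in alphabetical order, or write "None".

Cobalt BV, Oakfield Labs SRL, Orbis Kft, Sable Pty Ltd, Stratus Media Sdn Bhd

Astrid holds 100% of Cobalt, so Astrid controls Cobalt.
Cobalt and Astrid together hold 5% + 95% = 100% of Orbis, so Astrid controls Orbis.
Cobalt and Astrid together hold 29% + 71% = 100% of Stratus, so Astrid controls Stratus.
Cobalt holds 100% of Oakfield, so Astrid controls Oakfield.
Cobalt holds 100% of Sable, so Astrid controls Sable.
No other company's threshold is met.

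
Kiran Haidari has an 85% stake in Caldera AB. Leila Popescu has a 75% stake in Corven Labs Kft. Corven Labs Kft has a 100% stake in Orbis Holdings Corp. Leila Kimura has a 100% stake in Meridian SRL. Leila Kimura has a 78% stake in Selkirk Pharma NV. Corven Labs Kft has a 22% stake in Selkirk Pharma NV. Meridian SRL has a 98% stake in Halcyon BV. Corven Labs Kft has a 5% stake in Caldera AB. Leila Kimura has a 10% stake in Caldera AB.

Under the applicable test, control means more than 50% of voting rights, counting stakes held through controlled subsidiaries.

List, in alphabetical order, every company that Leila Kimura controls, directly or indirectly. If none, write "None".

Halcyon BV, Meridian SRL, Selkirk Pharma NV

Leila Kimura holds 100% of Meridian, so Leila Kimura controls Meridian.
Meridian holds 98% of Halcyon, so Leila Kimura controls Halcyon.
Leila Kimura holds 78% of Selkirk, so Leila Kimura controls Selkirk.
No other company's threshold is met.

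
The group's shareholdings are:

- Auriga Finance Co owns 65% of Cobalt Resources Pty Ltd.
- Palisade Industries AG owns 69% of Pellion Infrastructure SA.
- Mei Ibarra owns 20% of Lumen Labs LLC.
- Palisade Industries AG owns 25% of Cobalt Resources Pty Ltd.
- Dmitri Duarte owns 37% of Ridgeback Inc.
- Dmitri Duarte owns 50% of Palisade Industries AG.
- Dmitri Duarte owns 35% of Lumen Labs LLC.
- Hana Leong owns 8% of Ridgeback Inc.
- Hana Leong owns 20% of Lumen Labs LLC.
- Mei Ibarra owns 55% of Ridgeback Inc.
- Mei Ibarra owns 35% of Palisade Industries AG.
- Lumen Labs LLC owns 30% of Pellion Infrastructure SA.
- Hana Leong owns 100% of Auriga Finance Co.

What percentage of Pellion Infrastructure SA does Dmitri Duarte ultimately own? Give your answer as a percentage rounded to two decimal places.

45.00%

Dmitri reaches Pellion along 2 paths.
Via Lumen: 35% × 30% = 10.5%.
Via Palisade: 50% × 69% = 34.5%.
Total: 10.5% + 34.5% = 45%.
Rounded: 45.00%.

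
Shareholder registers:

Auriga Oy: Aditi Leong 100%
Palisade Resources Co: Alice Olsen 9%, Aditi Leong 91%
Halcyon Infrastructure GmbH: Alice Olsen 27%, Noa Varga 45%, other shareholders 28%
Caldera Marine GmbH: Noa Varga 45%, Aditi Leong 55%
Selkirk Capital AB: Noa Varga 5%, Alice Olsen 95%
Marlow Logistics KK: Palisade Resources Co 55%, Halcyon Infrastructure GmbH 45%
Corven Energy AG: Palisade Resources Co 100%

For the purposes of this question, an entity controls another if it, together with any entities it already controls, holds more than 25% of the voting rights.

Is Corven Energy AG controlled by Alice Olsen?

Alice holds 27% of Halcyon, so Alice controls Halcyon.
Alice holds 95% of Selkirk, so Alice controls Selkirk.
Halcyon holds 45% of Marlow, so Alice controls Marlow.
Neither Alice nor any entity Alice controls holds any voting interest in Corven.
So Alice does not control Corven.

No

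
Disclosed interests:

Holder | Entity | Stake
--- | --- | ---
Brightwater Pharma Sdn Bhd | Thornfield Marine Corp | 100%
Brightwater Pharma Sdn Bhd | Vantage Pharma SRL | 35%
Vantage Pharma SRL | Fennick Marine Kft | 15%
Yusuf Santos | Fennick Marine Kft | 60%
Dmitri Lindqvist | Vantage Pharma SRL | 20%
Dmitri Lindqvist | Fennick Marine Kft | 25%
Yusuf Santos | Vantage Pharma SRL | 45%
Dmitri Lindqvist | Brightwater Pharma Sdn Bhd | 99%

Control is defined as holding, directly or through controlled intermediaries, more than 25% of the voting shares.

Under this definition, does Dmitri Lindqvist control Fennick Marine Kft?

Dmitri holds 99% of Brightwater, so Dmitri controls Brightwater.
Dmitri and Brightwater together hold 20% + 35% = 55% of Vantage, so Dmitri controls Vantage.
Vantage and Dmitri together hold 15% + 25% = 40% of Fennick, so Dmitri controls Fennick.

Yes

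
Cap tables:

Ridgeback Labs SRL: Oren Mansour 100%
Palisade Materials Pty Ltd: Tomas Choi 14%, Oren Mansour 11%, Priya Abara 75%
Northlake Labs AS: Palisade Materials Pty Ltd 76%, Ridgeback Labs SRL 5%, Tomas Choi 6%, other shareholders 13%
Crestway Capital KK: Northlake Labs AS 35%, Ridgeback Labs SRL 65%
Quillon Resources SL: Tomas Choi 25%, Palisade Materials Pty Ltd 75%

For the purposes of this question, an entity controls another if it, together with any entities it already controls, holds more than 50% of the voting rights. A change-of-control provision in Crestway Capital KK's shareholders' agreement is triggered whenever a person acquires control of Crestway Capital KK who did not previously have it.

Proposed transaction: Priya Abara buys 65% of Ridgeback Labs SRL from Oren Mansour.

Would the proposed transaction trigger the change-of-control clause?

Yes

The purchase adds only to Priya's holdings (Oren's stake shrinks), so Priya is the only person who could newly come to control Crestway.
Priya holds 75% of Palisade, so Priya controls Palisade.
Palisade holds 76% of Northlake, so Priya controls Northlake.
Palisade holds 75% of Quillon, so Priya controls Quillon.
In Crestway, Priya's side holds only 35%, not > 50%.
So before the transaction, Priya does not control Crestway.
After the purchase, Priya holds 65% of Ridgeback directly, and Oren's stake falls to 35%.
Priya holds 65% of Ridgeback, so Priya controls Ridgeback.
Palisade and Ridgeback together hold 76% + 5% = 81% of Northlake, so Priya controls Northlake.
Northlake and Ridgeback together hold 35% + 65% = 100% of Crestway, so Priya controls Crestway.
Priya did not control Crestway before and does after, so the clause is triggered.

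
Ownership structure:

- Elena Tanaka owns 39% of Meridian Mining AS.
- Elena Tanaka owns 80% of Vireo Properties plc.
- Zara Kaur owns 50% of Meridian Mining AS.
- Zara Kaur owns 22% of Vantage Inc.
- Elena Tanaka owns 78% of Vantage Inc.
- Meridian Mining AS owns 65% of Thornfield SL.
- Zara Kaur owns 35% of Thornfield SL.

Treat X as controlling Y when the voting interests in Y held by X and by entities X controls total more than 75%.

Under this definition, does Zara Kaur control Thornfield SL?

Zara's largest direct stake is 50% in Meridian, which does not meet the threshold, so Zara controls no company.
In Thornfield, Zara's side holds only 35%, not > 75%.
So Zara does not control Thornfield.

No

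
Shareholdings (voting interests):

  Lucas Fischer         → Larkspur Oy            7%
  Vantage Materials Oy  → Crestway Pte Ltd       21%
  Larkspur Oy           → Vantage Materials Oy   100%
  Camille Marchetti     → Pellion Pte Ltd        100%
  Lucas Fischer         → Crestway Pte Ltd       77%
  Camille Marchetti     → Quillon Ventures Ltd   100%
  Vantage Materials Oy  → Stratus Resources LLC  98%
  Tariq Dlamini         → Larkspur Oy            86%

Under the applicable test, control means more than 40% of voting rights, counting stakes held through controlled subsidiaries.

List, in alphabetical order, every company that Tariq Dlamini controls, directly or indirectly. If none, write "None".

Tariq holds 86% of Larkspur, so Tariq controls Larkspur.
Larkspur holds 100% of Vantage, so Tariq controls Vantage.
Vantage holds 98% of Stratus, so Tariq controls Stratus.
No other company's threshold is met.

Larkspur Oy, Stratus Resources LLC, Vantage Materials Oy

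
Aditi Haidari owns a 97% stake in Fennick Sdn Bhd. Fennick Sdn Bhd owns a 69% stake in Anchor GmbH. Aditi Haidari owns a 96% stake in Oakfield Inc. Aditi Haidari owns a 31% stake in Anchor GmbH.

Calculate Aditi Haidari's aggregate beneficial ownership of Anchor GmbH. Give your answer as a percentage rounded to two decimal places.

97.93%

Aditi reaches Anchor along 2 paths.
Direct stake: 31% = 31%.
Via Fennick: 97% × 69% = 66.93%.
Total: 31% + 66.93% = 97.93%.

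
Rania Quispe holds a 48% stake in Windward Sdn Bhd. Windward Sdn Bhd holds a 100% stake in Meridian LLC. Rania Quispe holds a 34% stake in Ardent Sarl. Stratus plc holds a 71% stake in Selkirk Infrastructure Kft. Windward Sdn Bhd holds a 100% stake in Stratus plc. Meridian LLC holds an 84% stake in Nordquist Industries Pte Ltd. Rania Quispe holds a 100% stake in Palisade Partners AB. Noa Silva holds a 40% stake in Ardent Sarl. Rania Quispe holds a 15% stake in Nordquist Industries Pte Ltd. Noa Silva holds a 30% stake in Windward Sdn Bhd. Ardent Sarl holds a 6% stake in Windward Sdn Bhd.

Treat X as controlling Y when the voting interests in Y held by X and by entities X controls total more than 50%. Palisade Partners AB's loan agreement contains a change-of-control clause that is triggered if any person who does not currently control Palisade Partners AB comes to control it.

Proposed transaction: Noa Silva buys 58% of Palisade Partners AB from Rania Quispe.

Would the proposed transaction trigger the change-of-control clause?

The purchase adds only to Noa's holdings (Rania's stake shrinks), so Noa is the only person who could newly come to control Palisade.
Noa's largest direct stake is 40% in Ardent, which does not meet the threshold, so Noa controls no company.
Neither Noa nor any entity Noa controls holds any voting interest in Palisade.
So before the transaction, Noa does not control Palisade.
After the purchase, Noa holds 58% of Palisade directly, and Rania's stake falls to 42%.
Noa holds 58% of Palisade, so Noa controls Palisade.
Noa did not control Palisade before and does after, so the clause is triggered.

Yes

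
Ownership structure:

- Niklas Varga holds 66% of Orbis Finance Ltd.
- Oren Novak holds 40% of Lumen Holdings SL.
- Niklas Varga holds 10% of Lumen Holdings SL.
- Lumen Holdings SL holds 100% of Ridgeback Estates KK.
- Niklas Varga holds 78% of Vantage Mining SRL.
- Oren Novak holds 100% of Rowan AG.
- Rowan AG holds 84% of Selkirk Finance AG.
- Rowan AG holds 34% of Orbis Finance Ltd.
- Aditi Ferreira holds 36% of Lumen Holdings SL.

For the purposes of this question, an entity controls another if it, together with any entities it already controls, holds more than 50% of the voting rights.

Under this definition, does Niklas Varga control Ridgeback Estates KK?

Niklas holds 78% of Vantage, so Niklas controls Vantage.
Niklas holds 66% of Orbis, so Niklas controls Orbis.
Neither Niklas nor any entity Niklas controls holds any voting interest in Ridgeback.
So Niklas does not control Ridgeback.

No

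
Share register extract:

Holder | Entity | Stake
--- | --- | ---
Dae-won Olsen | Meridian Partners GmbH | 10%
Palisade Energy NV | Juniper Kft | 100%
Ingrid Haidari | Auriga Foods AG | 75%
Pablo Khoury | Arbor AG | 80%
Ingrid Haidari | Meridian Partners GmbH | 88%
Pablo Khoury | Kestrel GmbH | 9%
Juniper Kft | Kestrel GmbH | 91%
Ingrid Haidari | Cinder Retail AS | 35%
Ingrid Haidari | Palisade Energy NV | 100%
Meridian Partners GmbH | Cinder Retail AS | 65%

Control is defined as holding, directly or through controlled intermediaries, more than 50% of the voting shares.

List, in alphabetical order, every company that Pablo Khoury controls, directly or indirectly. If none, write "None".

Arbor AG

Pablo holds 80% of Arbor, so Pablo controls Arbor.
No other company's threshold is met.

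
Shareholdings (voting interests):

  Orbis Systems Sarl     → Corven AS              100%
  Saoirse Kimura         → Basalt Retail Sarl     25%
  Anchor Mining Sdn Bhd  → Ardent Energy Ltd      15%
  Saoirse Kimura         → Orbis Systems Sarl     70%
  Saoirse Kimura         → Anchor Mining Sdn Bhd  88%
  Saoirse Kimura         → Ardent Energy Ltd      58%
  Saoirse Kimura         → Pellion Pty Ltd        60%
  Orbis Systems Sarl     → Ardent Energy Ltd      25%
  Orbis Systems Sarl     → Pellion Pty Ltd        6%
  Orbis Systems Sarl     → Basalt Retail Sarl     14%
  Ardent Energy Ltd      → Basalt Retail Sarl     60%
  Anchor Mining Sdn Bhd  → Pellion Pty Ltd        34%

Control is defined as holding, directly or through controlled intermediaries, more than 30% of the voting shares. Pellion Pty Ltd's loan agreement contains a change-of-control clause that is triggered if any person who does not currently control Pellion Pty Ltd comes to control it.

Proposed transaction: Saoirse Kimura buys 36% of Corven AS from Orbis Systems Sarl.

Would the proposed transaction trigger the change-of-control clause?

No

The purchase adds only to Saoirse's holdings (Orbis's stake shrinks), so Saoirse is the only person who could newly come to control Pellion.
Saoirse holds 88% of Anchor, so Saoirse controls Anchor.
Saoirse holds 70% of Orbis, so Saoirse controls Orbis.
Saoirse and Orbis and Anchor together hold 60% + 6% + 34% = 100% of Pellion, so Saoirse controls Pellion.
So Saoirse already controls Pellion before the transaction.
After the purchase, Saoirse holds 36% of Corven directly, and Orbis's stake falls to 64%.
Saoirse controlled Pellion already, so this is not a new person acquiring control; every other person's position is unchanged or reduced.
No new person acquires control, so the clause is not triggered.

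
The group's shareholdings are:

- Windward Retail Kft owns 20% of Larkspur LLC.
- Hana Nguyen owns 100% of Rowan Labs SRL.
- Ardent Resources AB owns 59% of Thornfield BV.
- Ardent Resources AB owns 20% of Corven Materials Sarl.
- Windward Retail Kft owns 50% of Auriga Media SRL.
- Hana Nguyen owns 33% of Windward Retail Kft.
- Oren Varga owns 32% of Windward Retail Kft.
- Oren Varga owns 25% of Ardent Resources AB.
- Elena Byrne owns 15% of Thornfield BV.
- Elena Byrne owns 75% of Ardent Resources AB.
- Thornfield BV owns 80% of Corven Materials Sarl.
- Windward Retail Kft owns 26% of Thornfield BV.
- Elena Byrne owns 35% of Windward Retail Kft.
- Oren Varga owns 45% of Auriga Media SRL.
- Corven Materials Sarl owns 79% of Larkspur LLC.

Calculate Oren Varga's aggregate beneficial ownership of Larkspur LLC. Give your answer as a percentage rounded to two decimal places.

24.93%

Oren reaches Larkspur along 4 paths.
Via Windward: 32% × 20% = 6.4%.
Via Windward → Thornfield → Corven: 32% × 26% × 80% × 79% = 5.25824%.
Via Ardent → Thornfield → Corven: 25% × 59% × 80% × 79% = 9.322%.
Via Ardent → Corven: 25% × 20% × 79% = 3.95%.
Total: 6.4% + 5.25824% + 9.322% + 3.95% = 24.93024%.
Rounded: 24.93%.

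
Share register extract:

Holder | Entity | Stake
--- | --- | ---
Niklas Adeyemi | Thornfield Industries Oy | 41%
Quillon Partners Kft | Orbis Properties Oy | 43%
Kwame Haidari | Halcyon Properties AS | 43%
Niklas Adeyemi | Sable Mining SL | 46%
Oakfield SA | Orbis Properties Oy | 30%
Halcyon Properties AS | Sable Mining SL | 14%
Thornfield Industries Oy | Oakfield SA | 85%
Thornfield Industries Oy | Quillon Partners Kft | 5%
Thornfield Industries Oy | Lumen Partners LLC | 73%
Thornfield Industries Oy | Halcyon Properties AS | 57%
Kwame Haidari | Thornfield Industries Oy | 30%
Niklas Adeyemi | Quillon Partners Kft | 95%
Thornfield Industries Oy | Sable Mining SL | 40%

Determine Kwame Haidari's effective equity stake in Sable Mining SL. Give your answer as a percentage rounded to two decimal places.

20.41%

Kwame reaches Sable along 3 paths.
Via Halcyon: 43% × 14% = 6.02%.
Via Thornfield → Halcyon: 30% × 57% × 14% = 2.394%.
Via Thornfield: 30% × 40% = 12%.
Total: 6.02% + 2.394% + 12% = 20.414%.
Rounded: 20.41%.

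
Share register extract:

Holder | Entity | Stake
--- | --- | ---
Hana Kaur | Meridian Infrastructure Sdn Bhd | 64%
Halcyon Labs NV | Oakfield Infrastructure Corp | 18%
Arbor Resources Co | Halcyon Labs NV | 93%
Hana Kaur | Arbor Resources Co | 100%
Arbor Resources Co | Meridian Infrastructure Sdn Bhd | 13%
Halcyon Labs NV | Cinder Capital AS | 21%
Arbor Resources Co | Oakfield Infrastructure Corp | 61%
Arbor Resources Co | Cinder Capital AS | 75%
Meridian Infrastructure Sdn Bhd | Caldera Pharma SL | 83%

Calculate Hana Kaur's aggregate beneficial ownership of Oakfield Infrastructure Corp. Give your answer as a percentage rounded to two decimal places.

77.74%

Hana reaches Oakfield along 2 paths.
Via Arbor: 100% × 61% = 61%.
Via Arbor → Halcyon: 100% × 93% × 18% = 16.74%.
Total: 61% + 16.74% = 77.74%.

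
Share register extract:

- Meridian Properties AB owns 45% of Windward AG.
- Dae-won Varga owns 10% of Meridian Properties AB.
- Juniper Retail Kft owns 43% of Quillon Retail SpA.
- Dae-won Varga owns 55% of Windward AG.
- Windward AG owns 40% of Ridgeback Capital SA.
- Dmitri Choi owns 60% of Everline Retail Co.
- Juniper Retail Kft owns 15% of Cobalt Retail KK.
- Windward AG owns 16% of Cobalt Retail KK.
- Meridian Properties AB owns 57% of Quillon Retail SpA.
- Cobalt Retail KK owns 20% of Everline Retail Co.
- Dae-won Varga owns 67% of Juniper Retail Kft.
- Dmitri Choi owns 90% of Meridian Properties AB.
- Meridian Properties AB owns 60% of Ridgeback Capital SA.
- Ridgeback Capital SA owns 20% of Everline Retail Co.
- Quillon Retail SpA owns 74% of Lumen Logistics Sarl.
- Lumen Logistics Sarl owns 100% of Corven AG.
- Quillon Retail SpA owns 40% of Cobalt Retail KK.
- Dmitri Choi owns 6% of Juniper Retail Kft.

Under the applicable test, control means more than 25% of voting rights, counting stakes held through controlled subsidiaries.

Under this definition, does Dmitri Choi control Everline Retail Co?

Yes

Dmitri holds 90% of Meridian, so Dmitri controls Meridian.
Meridian holds 45% of Windward, so Dmitri controls Windward.
Meridian and Windward together hold 60% + 40% = 100% of Ridgeback, so Dmitri controls Ridgeback.
Meridian holds 57% of Quillon, so Dmitri controls Quillon.
Windward and Quillon together hold 16% + 40% = 56% of Cobalt, so Dmitri controls Cobalt.
Ridgeback and Cobalt and Dmitri together hold 20% + 20% + 60% = 100% of Everline, so Dmitri controls Everline.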